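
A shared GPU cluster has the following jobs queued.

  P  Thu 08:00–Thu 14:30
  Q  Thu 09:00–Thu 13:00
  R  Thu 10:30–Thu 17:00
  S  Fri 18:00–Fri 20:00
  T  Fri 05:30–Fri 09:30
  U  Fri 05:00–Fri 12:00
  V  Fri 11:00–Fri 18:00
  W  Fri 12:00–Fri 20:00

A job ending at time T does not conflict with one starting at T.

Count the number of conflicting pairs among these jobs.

Sorted by start: P, Q, R, U, T, V, W, S.
Q starts before P ends → P and Q overlap.
R starts before P ends → P and R overlap.
U starts after P ends — done with P.
R starts before Q ends → Q and R overlap.
U starts after Q ends — done with Q.
U starts after R ends — done with R.
T starts before U ends → U and T overlap.
V starts before U ends → U and V overlap.
W starts exactly when U ends (back-to-back, no overlap) — done with U.
V starts after T ends — done with T.
W starts before V ends → V and W overlap.
S starts exactly when V ends (back-to-back, no overlap).
S starts before W ends → W and S overlap.
Overlapping pairs: P & Q, P & R, Q & R, S & W, T & U, U & V, V & W — 7 in total.

7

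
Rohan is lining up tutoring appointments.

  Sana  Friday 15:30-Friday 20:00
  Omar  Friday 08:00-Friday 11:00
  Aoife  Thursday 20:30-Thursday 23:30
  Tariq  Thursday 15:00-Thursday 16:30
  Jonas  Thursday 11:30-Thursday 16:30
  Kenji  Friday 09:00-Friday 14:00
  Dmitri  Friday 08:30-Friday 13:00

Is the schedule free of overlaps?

No

Sorted by start: Jonas, Tariq, Aoife, Omar, Dmitri, Kenji, Sana.
Tariq starts before Jonas ends → Jonas and Tariq overlap.
That's a conflict, so the schedule is not conflict-free.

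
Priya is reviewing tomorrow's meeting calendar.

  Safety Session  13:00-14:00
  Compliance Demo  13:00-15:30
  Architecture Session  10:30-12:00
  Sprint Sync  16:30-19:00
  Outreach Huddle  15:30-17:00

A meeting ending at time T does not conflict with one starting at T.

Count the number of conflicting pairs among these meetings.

Sorted by start: Architecture Session, Safety Session, Compliance Demo, Outreach Huddle, Sprint Sync.
Safety Session starts after Architecture Session ends — done with Architecture Session.
Compliance Demo starts before Safety Session ends → Safety Session and Compliance Demo overlap.
Outreach Huddle starts after Safety Session ends — done with Safety Session.
Outreach Huddle starts exactly when Compliance Demo ends (back-to-back, no overlap) — done with Compliance Demo.
Sprint Sync starts before Outreach Huddle ends → Outreach Huddle and Sprint Sync overlap.
Overlapping pairs: Compliance Demo & Safety Session, Outreach Huddle & Sprint Sync — 2 in total.

2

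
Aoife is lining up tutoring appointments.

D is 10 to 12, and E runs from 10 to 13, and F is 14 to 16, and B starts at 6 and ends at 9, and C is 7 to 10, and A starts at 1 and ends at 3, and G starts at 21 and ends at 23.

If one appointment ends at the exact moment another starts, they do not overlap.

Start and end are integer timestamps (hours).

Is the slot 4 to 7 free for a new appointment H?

A: ends 3 at or before H starts 4 → clear.
B: starts 6 before H ends 7, and ends 9 after H starts 4 → overlap.
C: starts 7 at or after H ends 7 → clear.
D: starts 10 at or after H ends 7 → clear.
E: starts 10 at or after H ends 7 → clear.
F: starts 14 at or after H ends 7 → clear.
G: starts 21 at or after H ends 7 → clear.
H overlaps B.

No — it overlaps B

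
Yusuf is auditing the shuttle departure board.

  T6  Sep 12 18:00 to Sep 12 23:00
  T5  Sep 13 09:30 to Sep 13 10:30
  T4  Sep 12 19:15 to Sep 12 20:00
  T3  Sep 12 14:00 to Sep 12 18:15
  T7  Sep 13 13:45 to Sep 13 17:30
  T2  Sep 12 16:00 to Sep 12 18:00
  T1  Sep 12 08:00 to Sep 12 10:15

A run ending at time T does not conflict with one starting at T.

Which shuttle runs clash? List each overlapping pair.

Two intervals overlap when each starts before the other ends.
Sorted by start: T1, T3, T2, T6, T4, T5, T7.
T3 starts after T1 ends — done with T1.
T2 starts before T3 ends → T3 and T2 overlap.
T6 starts before T3 ends → T3 and T6 overlap.
T4 starts after T3 ends — done with T3.
T6 starts exactly when T2 ends (back-to-back, no overlap) — done with T2.
T4 starts before T6 ends → T6 and T4 overlap.
T5 starts after T6 ends — done with T6.
T5 starts after T4 ends — done with T4.
T7 starts after T5 ends.

T2 & T3, T3 & T6, T4 & T6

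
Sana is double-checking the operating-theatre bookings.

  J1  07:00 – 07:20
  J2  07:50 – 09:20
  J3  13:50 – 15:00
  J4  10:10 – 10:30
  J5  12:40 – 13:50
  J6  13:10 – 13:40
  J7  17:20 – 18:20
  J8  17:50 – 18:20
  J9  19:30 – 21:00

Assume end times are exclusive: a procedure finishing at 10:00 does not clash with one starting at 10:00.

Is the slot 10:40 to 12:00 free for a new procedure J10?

Yes — the slot is free

J1: ends 07:20 at or before J10 starts 10:40 → clear.
J2: ends 09:20 at or before J10 starts 10:40 → clear.
J4: ends 10:30 at or before J10 starts 10:40 → clear.
J5: starts 12:40 at or after J10 ends 12:00 → clear.
J6: starts 13:10 at or after J10 ends 12:00 → clear.
J3: starts 13:50 at or after J10 ends 12:00 → clear.
J7: starts 17:20 at or after J10 ends 12:00 → clear.
J8: starts 17:50 at or after J10 ends 12:00 → clear.
J9: starts 19:30 at or after J10 ends 12:00 → clear.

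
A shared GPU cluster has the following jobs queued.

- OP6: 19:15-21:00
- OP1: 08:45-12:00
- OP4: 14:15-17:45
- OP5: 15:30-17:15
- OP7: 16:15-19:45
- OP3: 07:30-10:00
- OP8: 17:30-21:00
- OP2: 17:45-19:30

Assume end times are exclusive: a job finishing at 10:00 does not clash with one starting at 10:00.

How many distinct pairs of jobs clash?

11

Sorted by start: OP3, OP1, OP4, OP5, OP7, OP8, OP2, OP6.
OP1 starts before OP3 ends → OP3 and OP1 overlap.
OP4 starts after OP3 ends — done with OP3.
OP4 starts after OP1 ends — done with OP1.
OP5 starts before OP4 ends → OP4 and OP5 overlap.
OP7 starts before OP4 ends → OP4 and OP7 overlap.
OP8 starts before OP4 ends → OP4 and OP8 overlap.
OP2 starts exactly when OP4 ends (back-to-back, no overlap) — done with OP4.
OP7 starts before OP5 ends → OP5 and OP7 overlap.
OP8 starts after OP5 ends — done with OP5.
OP8 starts before OP7 ends → OP7 and OP8 overlap.
OP2 starts before OP7 ends → OP7 and OP2 overlap.
OP6 starts before OP7 ends → OP7 and OP6 overlap.
OP2 starts before OP8 ends → OP8 and OP2 overlap.
OP6 starts before OP8 ends → OP8 and OP6 overlap.
OP6 starts before OP2 ends → OP2 and OP6 overlap.
Overlapping pairs: OP1 & OP3, OP2 & OP6, OP2 & OP7, OP2 & OP8, OP4 & OP5, OP4 & OP7, OP4 & OP8, OP5 & OP7, OP6 & OP7, OP6 & OP8, OP7 & OP8 — 11 in total.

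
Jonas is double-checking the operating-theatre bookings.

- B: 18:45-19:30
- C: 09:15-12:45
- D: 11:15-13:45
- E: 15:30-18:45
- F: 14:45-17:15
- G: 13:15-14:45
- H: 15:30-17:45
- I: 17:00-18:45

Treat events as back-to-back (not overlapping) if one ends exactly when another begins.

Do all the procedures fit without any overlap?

Sorted by start: C, D, G, F, E, H, I, B.
D starts before C ends → C and D overlap.
That's a conflict, so the schedule is not conflict-free.

No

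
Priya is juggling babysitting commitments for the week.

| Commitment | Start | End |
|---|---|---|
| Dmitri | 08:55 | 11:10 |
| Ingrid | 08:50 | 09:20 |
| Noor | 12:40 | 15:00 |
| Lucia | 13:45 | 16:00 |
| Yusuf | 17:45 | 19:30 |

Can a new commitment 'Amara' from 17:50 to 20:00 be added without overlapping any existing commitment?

Ingrid: ends 09:20 at or before Amara starts 17:50 → clear.
Dmitri: ends 11:10 at or before Amara starts 17:50 → clear.
Noor: ends 15:00 at or before Amara starts 17:50 → clear.
Lucia: ends 16:00 at or before Amara starts 17:50 → clear.
Yusuf: starts 17:45 before Amara ends 20:00, and ends 19:30 after Amara starts 17:50 → overlap.
Amara overlaps Yusuf.

No — it overlaps Yusuf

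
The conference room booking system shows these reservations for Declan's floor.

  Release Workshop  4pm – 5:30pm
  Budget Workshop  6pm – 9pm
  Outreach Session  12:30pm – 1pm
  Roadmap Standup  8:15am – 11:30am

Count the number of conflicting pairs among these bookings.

0

Sorted by start: Roadmap Standup, Outreach Session, Release Workshop, Budget Workshop.
Outreach Session starts after Roadmap Standup ends, so nothing later overlaps Roadmap Standup either.
Release Workshop starts after Outreach Session ends, so nothing later overlaps Outreach Session either.
Budget Workshop starts after Release Workshop ends.
No pair overlaps.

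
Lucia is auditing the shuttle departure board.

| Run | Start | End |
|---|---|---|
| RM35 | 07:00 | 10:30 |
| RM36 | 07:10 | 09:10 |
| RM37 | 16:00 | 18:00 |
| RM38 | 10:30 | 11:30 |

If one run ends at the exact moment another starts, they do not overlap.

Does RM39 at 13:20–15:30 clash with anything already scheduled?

No — it doesn't clash with anything

RM35: ends 10:30 at or before RM39 starts 13:20 → clear.
RM36: ends 09:10 at or before RM39 starts 13:20 → clear.
RM38: ends 11:30 at or before RM39 starts 13:20 → clear.
RM37: starts 16:00 at or after RM39 ends 15:30 → clear.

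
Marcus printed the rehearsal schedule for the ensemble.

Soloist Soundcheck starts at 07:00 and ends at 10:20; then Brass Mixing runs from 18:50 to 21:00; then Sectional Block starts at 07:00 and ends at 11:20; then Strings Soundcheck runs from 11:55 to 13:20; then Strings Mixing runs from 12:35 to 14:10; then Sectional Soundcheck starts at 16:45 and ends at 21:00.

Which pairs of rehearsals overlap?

Two intervals overlap when each starts before the other ends.
Sorted by start: Soloist Soundcheck, Sectional Block, Strings Soundcheck, Strings Mixing, Sectional Soundcheck, Brass Mixing.
Sectional Block starts before Soloist Soundcheck ends → Soloist Soundcheck and Sectional Block overlap.
Strings Soundcheck starts after Soloist Soundcheck ends; Soloist Soundcheck is clear from here.
Strings Soundcheck starts after Sectional Block ends; Sectional Block is clear from here.
Strings Mixing starts before Strings Soundcheck ends → Strings Soundcheck and Strings Mixing overlap.
Sectional Soundcheck starts after Strings Soundcheck ends; Strings Soundcheck is clear from here.
Sectional Soundcheck starts after Strings Mixing ends; Strings Mixing is clear from here.
Brass Mixing starts before Sectional Soundcheck ends → Sectional Soundcheck and Brass Mixing overlap.

Brass Mixing & Sectional Soundcheck, Sectional Block & Soloist Soundcheck, Strings Mixing & Strings Soundcheck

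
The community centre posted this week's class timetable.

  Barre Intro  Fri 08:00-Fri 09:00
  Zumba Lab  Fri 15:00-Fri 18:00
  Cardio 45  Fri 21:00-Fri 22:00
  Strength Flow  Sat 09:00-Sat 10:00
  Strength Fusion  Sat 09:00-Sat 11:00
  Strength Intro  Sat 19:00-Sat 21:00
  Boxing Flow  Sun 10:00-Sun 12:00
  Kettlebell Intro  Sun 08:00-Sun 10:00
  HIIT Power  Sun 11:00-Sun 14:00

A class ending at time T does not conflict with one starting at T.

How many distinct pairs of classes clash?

2

Two intervals overlap when each starts before the other ends.
Sorted by start: Barre Intro, Zumba Lab, Cardio 45, Strength Flow, Strength Fusion, Strength Intro, Kettlebell Intro, Boxing Flow, HIIT Power.
Zumba Lab starts after Barre Intro ends — done with Barre Intro.
Cardio 45 starts after Zumba Lab ends — done with Zumba Lab.
Strength Flow starts after Cardio 45 ends — done with Cardio 45.
Strength Fusion starts before Strength Flow ends → Strength Flow and Strength Fusion overlap.
Strength Intro starts after Strength Flow ends — done with Strength Flow.
Strength Intro starts after Strength Fusion ends — done with Strength Fusion.
Kettlebell Intro starts after Strength Intro ends — done with Strength Intro.
Boxing Flow starts exactly when Kettlebell Intro ends (back-to-back, no overlap) — done with Kettlebell Intro.
HIIT Power starts before Boxing Flow ends → Boxing Flow and HIIT Power overlap.
Overlapping pairs: Boxing Flow & HIIT Power, Strength Flow & Strength Fusion — 2 in total.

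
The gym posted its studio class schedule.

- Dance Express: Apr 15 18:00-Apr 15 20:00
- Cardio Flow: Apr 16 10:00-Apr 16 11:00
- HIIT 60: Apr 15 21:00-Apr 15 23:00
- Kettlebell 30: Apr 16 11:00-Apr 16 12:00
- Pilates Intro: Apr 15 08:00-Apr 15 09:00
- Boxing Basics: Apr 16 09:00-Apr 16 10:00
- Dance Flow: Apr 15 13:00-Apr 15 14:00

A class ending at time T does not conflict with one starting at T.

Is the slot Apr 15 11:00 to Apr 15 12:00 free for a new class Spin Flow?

Yes — the slot is free

Pilates Intro: ends Apr 15 09:00 at or before Spin Flow starts Apr 15 11:00 → clear.
Dance Flow: starts Apr 15 13:00 at or after Spin Flow ends Apr 15 12:00 → clear.
Dance Express: starts Apr 15 18:00 at or after Spin Flow ends Apr 15 12:00 → clear.
HIIT 60: starts Apr 15 21:00 at or after Spin Flow ends Apr 15 12:00 → clear.
Boxing Basics: starts Apr 16 09:00 at or after Spin Flow ends Apr 15 12:00 → clear.
Cardio Flow: starts Apr 16 10:00 at or after Spin Flow ends Apr 15 12:00 → clear.
Kettlebell 30: starts Apr 16 11:00 at or after Spin Flow ends Apr 15 12:00 → clear.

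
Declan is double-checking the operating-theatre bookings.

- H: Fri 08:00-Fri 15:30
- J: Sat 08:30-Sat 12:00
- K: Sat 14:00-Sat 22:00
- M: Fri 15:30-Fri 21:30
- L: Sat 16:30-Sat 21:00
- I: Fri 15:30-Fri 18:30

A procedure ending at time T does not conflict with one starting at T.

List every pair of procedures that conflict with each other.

Check each pair: they overlap iff neither finishes before the other starts.
Sorted by start: H, I, M, J, K, L.
I starts exactly when H ends (back-to-back, no overlap), so H has no further overlaps.
M starts before I ends → I and M overlap.
J starts after I ends, so I has no further overlaps.
J starts after M ends, so M has no further overlaps.
K starts after J ends, so J has no further overlaps.
L starts before K ends → K and L overlap.

I & M, K & L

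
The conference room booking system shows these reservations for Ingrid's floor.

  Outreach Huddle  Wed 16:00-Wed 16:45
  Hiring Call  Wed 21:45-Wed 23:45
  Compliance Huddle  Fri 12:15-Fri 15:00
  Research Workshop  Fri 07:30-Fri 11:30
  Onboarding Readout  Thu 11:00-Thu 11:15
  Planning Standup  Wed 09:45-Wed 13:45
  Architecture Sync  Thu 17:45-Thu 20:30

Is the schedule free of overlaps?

Two intervals overlap when each starts before the other ends.
Sorted by start: Planning Standup, Outreach Huddle, Hiring Call, Onboarding Readout, Architecture Sync, Research Workshop, Compliance Huddle.
Outreach Huddle starts after Planning Standup ends, so Planning Standup has no further overlaps.
Hiring Call starts after Outreach Huddle ends, so Outreach Huddle has no further overlaps.
Onboarding Readout starts after Hiring Call ends, so Hiring Call has no further overlaps.
Architecture Sync starts after Onboarding Readout ends, so Onboarding Readout has no further overlaps.
Research Workshop starts after Architecture Sync ends, so Architecture Sync has no further overlaps.
Compliance Huddle starts after Research Workshop ends.
Every pair is clear; the schedule has no overlaps.

Yes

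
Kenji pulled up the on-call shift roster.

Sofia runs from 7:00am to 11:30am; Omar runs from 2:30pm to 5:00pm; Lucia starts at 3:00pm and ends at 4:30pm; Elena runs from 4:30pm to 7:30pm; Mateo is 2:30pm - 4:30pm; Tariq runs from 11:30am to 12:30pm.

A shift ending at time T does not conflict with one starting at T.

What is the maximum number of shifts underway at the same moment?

Sweep the timeline, counting +1 at each start and −1 at each end (ends before starts at a tie):
7:00am start Sofia → 1
11:30am end Sofia → 0
11:30am start Tariq → 1
12:30pm end Tariq → 0
2:30pm start Mateo → 1
2:30pm start Omar → 2
3:00pm start Lucia → 3
4:30pm end Lucia → 2
4:30pm end Mateo → 1
4:30pm start Elena → 2
5:00pm end Omar → 1
7:30pm end Elena → 0
Peak is 3, at 3:00pm (Lucia, Mateo, Omar).

3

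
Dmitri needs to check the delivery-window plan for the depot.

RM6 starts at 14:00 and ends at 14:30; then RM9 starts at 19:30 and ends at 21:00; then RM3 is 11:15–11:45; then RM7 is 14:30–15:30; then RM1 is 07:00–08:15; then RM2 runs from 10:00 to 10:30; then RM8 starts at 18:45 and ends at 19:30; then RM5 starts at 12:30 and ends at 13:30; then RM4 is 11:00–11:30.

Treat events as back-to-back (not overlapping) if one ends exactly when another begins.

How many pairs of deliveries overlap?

1

Two intervals overlap when each starts before the other ends.
Sorted by start: RM1, RM2, RM4, RM3, RM5, RM6, RM7, RM8, RM9.
RM2 starts after RM1 ends, so RM1 has no further overlaps.
RM4 starts after RM2 ends, so RM2 has no further overlaps.
RM3 starts before RM4 ends → RM4 and RM3 overlap.
RM5 starts after RM4 ends, so RM4 has no further overlaps.
RM5 starts after RM3 ends, so RM3 has no further overlaps.
RM6 starts after RM5 ends, so RM5 has no further overlaps.
RM7 starts exactly when RM6 ends (back-to-back, no overlap), so RM6 has no further overlaps.
RM8 starts after RM7 ends, so RM7 has no further overlaps.
RM9 starts exactly when RM8 ends (back-to-back, no overlap).
Overlapping pairs: RM3 & RM4 — 1 in total.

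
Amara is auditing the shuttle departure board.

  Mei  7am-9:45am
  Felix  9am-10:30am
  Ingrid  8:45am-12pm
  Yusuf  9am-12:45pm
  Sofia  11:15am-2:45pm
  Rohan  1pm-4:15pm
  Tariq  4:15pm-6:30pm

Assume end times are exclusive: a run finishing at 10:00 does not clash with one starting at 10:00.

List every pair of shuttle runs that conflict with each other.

Sorted by start: Mei, Ingrid, Felix, Yusuf, Sofia, Rohan, Tariq.
Ingrid starts before Mei ends → Mei and Ingrid overlap.
Felix starts before Mei ends → Mei and Felix overlap.
Yusuf starts before Mei ends → Mei and Yusuf overlap.
Sofia starts after Mei ends; Mei is clear from here.
Felix starts before Ingrid ends → Ingrid and Felix overlap.
Yusuf starts before Ingrid ends → Ingrid and Yusuf overlap.
Sofia starts before Ingrid ends → Ingrid and Sofia overlap.
Rohan starts after Ingrid ends; Ingrid is clear from here.
Yusuf starts before Felix ends → Felix and Yusuf overlap.
Sofia starts after Felix ends; Felix is clear from here.
Sofia starts before Yusuf ends → Yusuf and Sofia overlap.
Rohan starts after Yusuf ends; Yusuf is clear from here.
Rohan starts before Sofia ends → Sofia and Rohan overlap.
Tariq starts after Sofia ends.
Tariq starts exactly when Rohan ends (back-to-back, no overlap).

Felix & Ingrid, Felix & Mei, Felix & Yusuf, Ingrid & Mei, Ingrid & Sofia, Ingrid & Yusuf, Mei & Yusuf, Rohan & Sofia, Sofia & Yusuf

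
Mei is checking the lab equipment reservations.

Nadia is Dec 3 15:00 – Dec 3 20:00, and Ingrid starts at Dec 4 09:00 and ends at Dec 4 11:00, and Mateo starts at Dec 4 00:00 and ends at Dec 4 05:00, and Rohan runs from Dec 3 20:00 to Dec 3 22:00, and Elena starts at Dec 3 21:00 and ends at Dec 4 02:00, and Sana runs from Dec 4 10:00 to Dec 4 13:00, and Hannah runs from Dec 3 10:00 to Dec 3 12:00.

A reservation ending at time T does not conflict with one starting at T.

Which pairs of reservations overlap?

Check each pair: they overlap iff neither finishes before the other starts.
Sorted by start: Hannah, Nadia, Rohan, Elena, Mateo, Ingrid, Sana.
Nadia starts after Hannah ends; Hannah is clear from here.
Rohan starts exactly when Nadia ends (back-to-back, no overlap); Nadia is clear from here.
Elena starts before Rohan ends → Rohan and Elena overlap.
Mateo starts after Rohan ends; Rohan is clear from here.
Mateo starts before Elena ends → Elena and Mateo overlap.
Ingrid starts after Elena ends; Elena is clear from here.
Ingrid starts after Mateo ends; Mateo is clear from here.
Sana starts before Ingrid ends → Ingrid and Sana overlap.

Elena & Mateo, Elena & Rohan, Ingrid & Sana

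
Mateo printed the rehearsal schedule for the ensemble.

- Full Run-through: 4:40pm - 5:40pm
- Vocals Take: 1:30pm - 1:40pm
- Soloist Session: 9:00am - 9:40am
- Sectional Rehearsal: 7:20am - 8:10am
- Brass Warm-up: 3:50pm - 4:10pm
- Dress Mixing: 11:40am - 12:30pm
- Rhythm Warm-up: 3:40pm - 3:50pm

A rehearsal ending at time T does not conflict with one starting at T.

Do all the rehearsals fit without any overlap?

Check each pair: they overlap iff neither finishes before the other starts.
Sorted by start: Sectional Rehearsal, Soloist Session, Dress Mixing, Vocals Take, Rhythm Warm-up, Brass Warm-up, Full Run-through.
Soloist Session starts after Sectional Rehearsal ends; Sectional Rehearsal is clear from here.
Dress Mixing starts after Soloist Session ends; Soloist Session is clear from here.
Vocals Take starts after Dress Mixing ends; Dress Mixing is clear from here.
Rhythm Warm-up starts after Vocals Take ends; Vocals Take is clear from here.
Brass Warm-up starts exactly when Rhythm Warm-up ends (back-to-back, no overlap); Rhythm Warm-up is clear from here.
Full Run-through starts after Brass Warm-up ends.
Every pair is clear; the schedule has no overlaps.

Yes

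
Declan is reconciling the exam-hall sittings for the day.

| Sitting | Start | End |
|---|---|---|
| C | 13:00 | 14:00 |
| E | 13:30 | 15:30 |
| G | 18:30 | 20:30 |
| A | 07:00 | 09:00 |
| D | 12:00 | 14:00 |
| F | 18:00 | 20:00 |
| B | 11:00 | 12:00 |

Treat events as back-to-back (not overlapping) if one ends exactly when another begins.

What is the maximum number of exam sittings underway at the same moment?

3

Walk through starts and ends in time order (an end at T is processed before a start at T):
07:00 start A → 1
09:00 end A → 0
11:00 start B → 1
12:00 end B → 0
12:00 start D → 1
13:00 start C → 2
13:30 start E → 3
14:00 end C → 2
14:00 end D → 1
15:30 end E → 0
18:00 start F → 1
18:30 start G → 2
20:00 end F → 1
20:30 end G → 0
Peak is 3, at 13:30 (C, D, E).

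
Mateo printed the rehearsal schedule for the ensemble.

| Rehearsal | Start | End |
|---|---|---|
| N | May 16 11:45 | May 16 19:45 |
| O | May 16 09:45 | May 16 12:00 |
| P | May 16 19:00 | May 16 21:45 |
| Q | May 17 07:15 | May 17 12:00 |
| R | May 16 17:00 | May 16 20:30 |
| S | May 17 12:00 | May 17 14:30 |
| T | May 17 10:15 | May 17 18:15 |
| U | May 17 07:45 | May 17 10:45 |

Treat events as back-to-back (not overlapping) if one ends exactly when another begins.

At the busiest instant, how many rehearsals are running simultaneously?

Sweep the timeline, counting +1 at each start and −1 at each end (ends before starts at a tie):
May 16 09:45 start O → 1
May 16 11:45 start N → 2
May 16 12:00 end O → 1
May 16 17:00 start R → 2
May 16 19:00 start P → 3
May 16 19:45 end N → 2
May 16 20:30 end R → 1
May 16 21:45 end P → 0
May 17 07:15 start Q → 1
May 17 07:45 start U → 2
May 17 10:15 start T → 3
May 17 10:45 end U → 2
May 17 12:00 end Q → 1
May 17 12:00 start S → 2
May 17 14:30 end S → 1
May 17 18:15 end T → 0
Peak is 3, at May 16 19:00 (N, P, R).

3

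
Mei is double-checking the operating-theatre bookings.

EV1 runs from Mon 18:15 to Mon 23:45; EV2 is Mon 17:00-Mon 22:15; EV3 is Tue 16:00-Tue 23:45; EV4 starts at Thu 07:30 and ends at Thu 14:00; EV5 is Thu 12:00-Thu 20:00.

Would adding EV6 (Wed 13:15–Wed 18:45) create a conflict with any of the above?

EV2: ends Mon 22:15 at or before EV6 starts Wed 13:15 → clear.
EV1: ends Mon 23:45 at or before EV6 starts Wed 13:15 → clear.
EV3: ends Tue 23:45 at or before EV6 starts Wed 13:15 → clear.
EV4: starts Thu 07:30 at or after EV6 ends Wed 18:45 → clear.
EV5: starts Thu 12:00 at or after EV6 ends Wed 18:45 → clear.

No — it doesn't clash with anything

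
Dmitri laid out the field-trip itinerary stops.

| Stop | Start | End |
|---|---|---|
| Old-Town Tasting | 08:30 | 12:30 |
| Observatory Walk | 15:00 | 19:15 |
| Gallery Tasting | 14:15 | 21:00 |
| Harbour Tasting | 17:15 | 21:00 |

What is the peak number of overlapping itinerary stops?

Walk through starts and ends in time order (an end at T is processed before a start at T):
08:30 start Old-Town Tasting → 1
12:30 end Old-Town Tasting → 0
14:15 start Gallery Tasting → 1
15:00 start Observatory Walk → 2
17:15 start Harbour Tasting → 3
19:15 end Observatory Walk → 2
21:00 end Gallery Tasting → 1
21:00 end Harbour Tasting → 0
Peak is 3, at 17:15 (Gallery Tasting, Harbour Tasting, Observatory Walk).

3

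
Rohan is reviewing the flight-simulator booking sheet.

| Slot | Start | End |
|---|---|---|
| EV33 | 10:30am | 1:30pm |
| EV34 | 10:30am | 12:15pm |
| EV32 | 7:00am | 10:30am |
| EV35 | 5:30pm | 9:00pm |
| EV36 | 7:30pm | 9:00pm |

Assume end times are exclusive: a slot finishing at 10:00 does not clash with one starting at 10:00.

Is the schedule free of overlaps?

No

Sorted by start: EV32, EV33, EV34, EV35, EV36.
EV33 starts exactly when EV32 ends (back-to-back, no overlap); EV32 is clear from here.
EV34 starts before EV33 ends → EV33 and EV34 overlap.
That's a conflict, so the schedule is not conflict-free.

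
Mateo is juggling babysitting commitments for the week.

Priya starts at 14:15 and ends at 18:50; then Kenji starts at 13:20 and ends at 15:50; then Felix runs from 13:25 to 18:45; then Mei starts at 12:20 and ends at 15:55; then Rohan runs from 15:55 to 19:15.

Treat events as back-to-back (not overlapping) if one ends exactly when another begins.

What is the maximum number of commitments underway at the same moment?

Sort all start/end points and keep a running count:
12:20 start Mei → 1
13:20 start Kenji → 2
13:25 start Felix → 3
14:15 start Priya → 4
15:50 end Kenji → 3
15:55 end Mei → 2
15:55 start Rohan → 3
18:45 end Felix → 2
18:50 end Priya → 1
19:15 end Rohan → 0
Peak is 4, at 14:15 (Felix, Kenji, Mei, Priya).

4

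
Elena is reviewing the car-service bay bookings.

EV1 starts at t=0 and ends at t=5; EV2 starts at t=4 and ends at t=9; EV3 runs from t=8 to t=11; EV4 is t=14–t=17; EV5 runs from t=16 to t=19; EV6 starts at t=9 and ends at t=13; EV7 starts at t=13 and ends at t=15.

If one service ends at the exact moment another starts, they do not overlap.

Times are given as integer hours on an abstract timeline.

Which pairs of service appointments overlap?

Sorted by start: EV1, EV2, EV3, EV6, EV7, EV4, EV5.
EV2 starts before EV1 ends → EV1 and EV2 overlap.
EV3 starts after EV1 ends, so EV1 has no further overlaps.
EV3 starts before EV2 ends → EV2 and EV3 overlap.
EV6 starts exactly when EV2 ends (back-to-back, no overlap), so EV2 has no further overlaps.
EV6 starts before EV3 ends → EV3 and EV6 overlap.
EV7 starts after EV3 ends, so EV3 has no further overlaps.
EV7 starts exactly when EV6 ends (back-to-back, no overlap), so EV6 has no further overlaps.
EV4 starts before EV7 ends → EV7 and EV4 overlap.
EV5 starts after EV7 ends.
EV5 starts before EV4 ends → EV4 and EV5 overlap.

EV1 & EV2, EV2 & EV3, EV3 & EV6, EV4 & EV5, EV4 & EV7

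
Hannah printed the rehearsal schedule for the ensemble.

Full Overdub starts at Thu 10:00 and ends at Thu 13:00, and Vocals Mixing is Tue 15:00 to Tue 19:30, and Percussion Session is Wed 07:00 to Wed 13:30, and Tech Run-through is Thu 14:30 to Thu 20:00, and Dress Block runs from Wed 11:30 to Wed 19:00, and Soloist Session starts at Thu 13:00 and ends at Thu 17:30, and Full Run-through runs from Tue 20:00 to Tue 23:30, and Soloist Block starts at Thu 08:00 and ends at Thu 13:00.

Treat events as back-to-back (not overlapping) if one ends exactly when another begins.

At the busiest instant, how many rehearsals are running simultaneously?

2

Sweep the timeline, counting +1 at each start and −1 at each end (ends before starts at a tie):
Tue 15:00 start Vocals Mixing → 1
Tue 19:30 end Vocals Mixing → 0
Tue 20:00 start Full Run-through → 1
Tue 23:30 end Full Run-through → 0
Wed 07:00 start Percussion Session → 1
Wed 11:30 start Dress Block → 2
Wed 13:30 end Percussion Session → 1
Wed 19:00 end Dress Block → 0
Thu 08:00 start Soloist Block → 1
Thu 10:00 start Full Overdub → 2
Thu 13:00 end Full Overdub → 1
Thu 13:00 end Soloist Block → 0
Thu 13:00 start Soloist Session → 1
Thu 14:30 start Tech Run-through → 2
Thu 17:30 end Soloist Session → 1
Thu 20:00 end Tech Run-through → 0
Peak is 2, at Wed 11:30 (Dress Block, Percussion Session).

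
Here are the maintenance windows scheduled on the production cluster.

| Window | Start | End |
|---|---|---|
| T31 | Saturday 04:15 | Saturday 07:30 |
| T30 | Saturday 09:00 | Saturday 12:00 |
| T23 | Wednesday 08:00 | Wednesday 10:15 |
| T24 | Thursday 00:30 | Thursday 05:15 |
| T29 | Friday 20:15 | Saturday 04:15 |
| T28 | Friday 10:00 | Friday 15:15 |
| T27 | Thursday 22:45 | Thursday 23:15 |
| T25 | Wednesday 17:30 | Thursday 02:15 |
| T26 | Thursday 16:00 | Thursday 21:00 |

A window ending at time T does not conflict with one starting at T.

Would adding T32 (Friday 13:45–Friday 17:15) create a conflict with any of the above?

T23: ends Wednesday 10:15 at or before T32 starts Friday 13:45 → clear.
T25: ends Thursday 02:15 at or before T32 starts Friday 13:45 → clear.
T24: ends Thursday 05:15 at or before T32 starts Friday 13:45 → clear.
T26: ends Thursday 21:00 at or before T32 starts Friday 13:45 → clear.
T27: ends Thursday 23:15 at or before T32 starts Friday 13:45 → clear.
T28: starts Friday 10:00 before T32 ends Friday 17:15, and ends Friday 15:15 after T32 starts Friday 13:45 → overlap.
T29: starts Friday 20:15 at or after T32 ends Friday 17:15 → clear.
T31: starts Saturday 04:15 at or after T32 ends Friday 17:15 → clear.
T30: starts Saturday 09:00 at or after T32 ends Friday 17:15 → clear.
T32 overlaps T28.

Yes — it overlaps T28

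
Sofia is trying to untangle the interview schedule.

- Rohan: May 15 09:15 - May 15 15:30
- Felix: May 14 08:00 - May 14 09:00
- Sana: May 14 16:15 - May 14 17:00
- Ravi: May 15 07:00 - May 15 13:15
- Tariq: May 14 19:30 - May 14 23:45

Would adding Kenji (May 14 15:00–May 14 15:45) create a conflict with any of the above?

No — it doesn't clash with anything

Felix: ends May 14 09:00 at or before Kenji starts May 14 15:00 → clear.
Sana: starts May 14 16:15 at or after Kenji ends May 14 15:45 → clear.
Tariq: starts May 14 19:30 at or after Kenji ends May 14 15:45 → clear.
Ravi: starts May 15 07:00 at or after Kenji ends May 14 15:45 → clear.
Rohan: starts May 15 09:15 at or after Kenji ends May 14 15:45 → clear.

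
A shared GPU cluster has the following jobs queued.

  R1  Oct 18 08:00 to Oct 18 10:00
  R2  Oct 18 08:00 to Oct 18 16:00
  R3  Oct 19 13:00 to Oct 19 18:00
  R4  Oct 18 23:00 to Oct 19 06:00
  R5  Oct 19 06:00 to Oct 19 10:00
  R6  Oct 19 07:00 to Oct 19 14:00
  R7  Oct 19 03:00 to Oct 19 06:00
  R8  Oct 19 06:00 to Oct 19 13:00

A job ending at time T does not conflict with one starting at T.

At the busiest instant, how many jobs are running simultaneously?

Walk through starts and ends in time order (an end at T is processed before a start at T):
Oct 18 08:00 start R1 → 1
Oct 18 08:00 start R2 → 2
Oct 18 10:00 end R1 → 1
Oct 18 16:00 end R2 → 0
Oct 18 23:00 start R4 → 1
Oct 19 03:00 start R7 → 2
Oct 19 06:00 end R4 → 1
Oct 19 06:00 end R7 → 0
Oct 19 06:00 start R5 → 1
Oct 19 06:00 start R8 → 2
Oct 19 07:00 start R6 → 3
Oct 19 10:00 end R5 → 2
Oct 19 13:00 end R8 → 1
Oct 19 13:00 start R3 → 2
Oct 19 14:00 end R6 → 1
Oct 19 18:00 end R3 → 0
Peak is 3, at Oct 19 07:00 (R5, R6, R8).

3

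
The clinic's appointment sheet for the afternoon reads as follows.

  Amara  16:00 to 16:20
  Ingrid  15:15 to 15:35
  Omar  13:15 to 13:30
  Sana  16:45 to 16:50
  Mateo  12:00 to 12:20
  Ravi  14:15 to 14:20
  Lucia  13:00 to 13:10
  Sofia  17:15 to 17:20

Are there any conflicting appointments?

Check each pair: they overlap iff neither finishes before the other starts.
Sorted by start: Mateo, Lucia, Omar, Ravi, Ingrid, Amara, Sana, Sofia.
Lucia starts after Mateo ends, so Mateo has no further overlaps.
Omar starts after Lucia ends, so Lucia has no further overlaps.
Ravi starts after Omar ends, so Omar has no further overlaps.
Ingrid starts after Ravi ends, so Ravi has no further overlaps.
Amara starts after Ingrid ends, so Ingrid has no further overlaps.
Sana starts after Amara ends, so Amara has no further overlaps.
Sofia starts after Sana ends.
Every pair is clear; the schedule has no overlaps.

No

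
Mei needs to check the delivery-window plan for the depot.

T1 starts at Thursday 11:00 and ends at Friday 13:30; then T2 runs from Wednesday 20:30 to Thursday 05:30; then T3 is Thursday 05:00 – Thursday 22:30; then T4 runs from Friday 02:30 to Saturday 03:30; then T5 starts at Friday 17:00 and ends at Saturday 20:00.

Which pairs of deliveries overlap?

Two intervals overlap when each starts before the other ends.
Sorted by start: T2, T3, T1, T4, T5.
T3 starts before T2 ends → T2 and T3 overlap.
T1 starts after T2 ends, so T2 has no further overlaps.
T1 starts before T3 ends → T3 and T1 overlap.
T4 starts after T3 ends, so T3 has no further overlaps.
T4 starts before T1 ends → T1 and T4 overlap.
T5 starts after T1 ends.
T5 starts before T4 ends → T4 and T5 overlap.

T1 & T3, T1 & T4, T2 & T3, T4 & T5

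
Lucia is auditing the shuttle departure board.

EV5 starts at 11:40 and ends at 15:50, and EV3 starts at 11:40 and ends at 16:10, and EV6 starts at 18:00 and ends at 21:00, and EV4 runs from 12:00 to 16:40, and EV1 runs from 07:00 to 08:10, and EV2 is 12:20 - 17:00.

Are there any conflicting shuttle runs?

Yes

Sorted by start: EV1, EV3, EV5, EV4, EV2, EV6.
EV3 starts after EV1 ends, so nothing later overlaps EV1 either.
EV5 starts before EV3 ends → EV3 and EV5 overlap.
That's a conflict, so the schedule is not conflict-free.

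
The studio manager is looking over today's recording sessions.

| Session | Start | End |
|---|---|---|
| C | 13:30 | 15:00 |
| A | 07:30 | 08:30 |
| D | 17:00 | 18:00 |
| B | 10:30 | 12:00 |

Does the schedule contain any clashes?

No

Sorted by start: A, B, C, D.
B starts after A ends; A is clear from here.
C starts after B ends; B is clear from here.
D starts after C ends.
Every pair is clear; the schedule has no overlaps.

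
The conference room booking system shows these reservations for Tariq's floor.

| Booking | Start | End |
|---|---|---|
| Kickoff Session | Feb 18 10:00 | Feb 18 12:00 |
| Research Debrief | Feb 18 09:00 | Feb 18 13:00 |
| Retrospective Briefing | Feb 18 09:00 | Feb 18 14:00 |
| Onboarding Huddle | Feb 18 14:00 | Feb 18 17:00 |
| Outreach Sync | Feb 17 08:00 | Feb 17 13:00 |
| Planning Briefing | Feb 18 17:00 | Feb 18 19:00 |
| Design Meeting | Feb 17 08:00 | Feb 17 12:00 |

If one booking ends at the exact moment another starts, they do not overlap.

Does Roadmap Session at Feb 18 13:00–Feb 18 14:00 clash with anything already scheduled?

Yes — it overlaps Retrospective Briefing

Outreach Sync: ends Feb 17 13:00 at or before Roadmap Session starts Feb 18 13:00 → clear.
Design Meeting: ends Feb 17 12:00 at or before Roadmap Session starts Feb 18 13:00 → clear.
Retrospective Briefing: starts Feb 18 09:00 before Roadmap Session ends Feb 18 14:00, and ends Feb 18 14:00 after Roadmap Session starts Feb 18 13:00 → overlap.
Research Debrief: ends Feb 18 13:00 at or before Roadmap Session starts Feb 18 13:00 → clear.
Kickoff Session: ends Feb 18 12:00 at or before Roadmap Session starts Feb 18 13:00 → clear.
Onboarding Huddle: starts Feb 18 14:00 at or after Roadmap Session ends Feb 18 14:00 → clear.
Planning Briefing: starts Feb 18 17:00 at or after Roadmap Session ends Feb 18 14:00 → clear.
Roadmap Session overlaps Retrospective Briefing.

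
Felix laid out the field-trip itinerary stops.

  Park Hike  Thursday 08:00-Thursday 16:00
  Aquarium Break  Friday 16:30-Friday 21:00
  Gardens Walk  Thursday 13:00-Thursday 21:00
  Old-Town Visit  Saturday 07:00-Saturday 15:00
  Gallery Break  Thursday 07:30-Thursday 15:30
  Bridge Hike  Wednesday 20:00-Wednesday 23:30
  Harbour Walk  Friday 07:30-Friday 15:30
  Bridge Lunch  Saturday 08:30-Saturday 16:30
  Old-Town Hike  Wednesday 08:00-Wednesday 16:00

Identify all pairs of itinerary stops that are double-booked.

Sorted by start: Old-Town Hike, Bridge Hike, Gallery Break, Park Hike, Gardens Walk, Harbour Walk, Aquarium Break, Old-Town Visit, Bridge Lunch.
Bridge Hike starts after Old-Town Hike ends, so Old-Town Hike has no further overlaps.
Gallery Break starts after Bridge Hike ends, so Bridge Hike has no further overlaps.
Park Hike starts before Gallery Break ends → Gallery Break and Park Hike overlap.
Gardens Walk starts before Gallery Break ends → Gallery Break and Gardens Walk overlap.
Harbour Walk starts after Gallery Break ends, so Gallery Break has no further overlaps.
Gardens Walk starts before Park Hike ends → Park Hike and Gardens Walk overlap.
Harbour Walk starts after Park Hike ends, so Park Hike has no further overlaps.
Harbour Walk starts after Gardens Walk ends, so Gardens Walk has no further overlaps.
Aquarium Break starts after Harbour Walk ends, so Harbour Walk has no further overlaps.
Old-Town Visit starts after Aquarium Break ends, so Aquarium Break has no further overlaps.
Bridge Lunch starts before Old-Town Visit ends → Old-Town Visit and Bridge Lunch overlap.

Bridge Lunch & Old-Town Visit, Gallery Break & Gardens Walk, Gallery Break & Park Hike, Gardens Walk & Park Hike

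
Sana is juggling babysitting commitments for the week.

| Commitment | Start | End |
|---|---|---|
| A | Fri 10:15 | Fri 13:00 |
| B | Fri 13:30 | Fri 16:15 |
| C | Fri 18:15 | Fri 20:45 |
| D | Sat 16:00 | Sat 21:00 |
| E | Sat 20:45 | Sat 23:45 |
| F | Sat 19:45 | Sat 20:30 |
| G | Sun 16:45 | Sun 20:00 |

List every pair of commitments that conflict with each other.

D & E, D & F

Sorted by start: A, B, C, D, F, E, G.
B starts after A ends, so A has no further overlaps.
C starts after B ends, so B has no further overlaps.
D starts after C ends, so C has no further overlaps.
F starts before D ends → D and F overlap.
E starts before D ends → D and E overlap.
G starts after D ends.
E starts after F ends, so F has no further overlaps.
G starts after E ends.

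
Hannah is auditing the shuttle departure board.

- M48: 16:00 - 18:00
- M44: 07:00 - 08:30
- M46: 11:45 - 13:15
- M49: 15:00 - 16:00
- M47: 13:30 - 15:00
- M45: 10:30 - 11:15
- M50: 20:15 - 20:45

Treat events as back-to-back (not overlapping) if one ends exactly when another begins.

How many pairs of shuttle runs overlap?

0

Sorted by start: M44, M45, M46, M47, M49, M48, M50.
M45 starts after M44 ends — done with M44.
M46 starts after M45 ends — done with M45.
M47 starts after M46 ends — done with M46.
M49 starts exactly when M47 ends (back-to-back, no overlap) — done with M47.
M48 starts exactly when M49 ends (back-to-back, no overlap) — done with M49.
M50 starts after M48 ends.
No pair overlaps.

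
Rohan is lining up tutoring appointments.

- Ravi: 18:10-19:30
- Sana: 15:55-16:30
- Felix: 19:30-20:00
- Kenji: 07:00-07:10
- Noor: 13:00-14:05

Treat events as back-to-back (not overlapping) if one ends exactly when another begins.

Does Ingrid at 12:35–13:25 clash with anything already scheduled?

Kenji: ends 07:10 at or before Ingrid starts 12:35 → clear.
Noor: starts 13:00 before Ingrid ends 13:25, and ends 14:05 after Ingrid starts 12:35 → overlap.
Sana: starts 15:55 at or after Ingrid ends 13:25 → clear.
Ravi: starts 18:10 at or after Ingrid ends 13:25 → clear.
Felix: starts 19:30 at or after Ingrid ends 13:25 → clear.
Ingrid overlaps Noor.

Yes — it overlaps Noor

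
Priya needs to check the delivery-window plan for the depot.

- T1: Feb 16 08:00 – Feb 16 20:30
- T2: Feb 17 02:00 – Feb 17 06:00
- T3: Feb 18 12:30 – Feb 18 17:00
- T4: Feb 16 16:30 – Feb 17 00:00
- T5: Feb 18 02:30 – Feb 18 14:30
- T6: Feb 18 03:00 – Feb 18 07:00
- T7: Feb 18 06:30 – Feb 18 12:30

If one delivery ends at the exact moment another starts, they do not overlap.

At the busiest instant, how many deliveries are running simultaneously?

Walk through starts and ends in time order (an end at T is processed before a start at T):
Feb 16 08:00 start T1 → 1
Feb 16 16:30 start T4 → 2
Feb 16 20:30 end T1 → 1
Feb 17 00:00 end T4 → 0
Feb 17 02:00 start T2 → 1
Feb 17 06:00 end T2 → 0
Feb 18 02:30 start T5 → 1
Feb 18 03:00 start T6 → 2
Feb 18 06:30 start T7 → 3
Feb 18 07:00 end T6 → 2
Feb 18 12:30 end T7 → 1
Feb 18 12:30 start T3 → 2
Feb 18 14:30 end T5 → 1
Feb 18 17:00 end T3 → 0
Peak is 3, at Feb 18 06:30 (T5, T6, T7).

3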